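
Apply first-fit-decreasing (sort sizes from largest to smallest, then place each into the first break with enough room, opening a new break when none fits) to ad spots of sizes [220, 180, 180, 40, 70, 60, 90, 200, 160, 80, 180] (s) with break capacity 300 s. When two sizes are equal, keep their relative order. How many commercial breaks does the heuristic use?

6

Sorted descending: 220, 200, 180, 180, 180, 160, 90, 80, 70, 60, 40.
  220 → break 1 (new)  [load 220/300]
  200 → break 2 (new)  [load 200/300]
  180 → break 3 (new)  [load 180/300]
  180 → break 4 (new)  [load 180/300]
  180 → break 5 (new)  [load 180/300]
  160 → break 6 (new)  [load 160/300]
  90 → break 2  [load 290/300]
  80 → break 1  [load 300/300]
  70 → break 3  [load 250/300]
  60 → break 4  [load 240/300]
  40 → break 3  [load 290/300]
6 commercial breaks opened.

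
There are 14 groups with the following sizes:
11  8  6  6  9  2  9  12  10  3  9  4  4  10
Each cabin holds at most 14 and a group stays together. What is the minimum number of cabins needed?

Total = 12 + 11 + 10 + 10 + 9 + 9 + 9 + 8 + 6 + 6 + 4 + 4 + 3 + 2 = 103.
Lower bound: ⌈103/14⌉ = 8 cabins.
A packing using 9 cabins:
  cabin 1: 12 + 2 = 14
  cabin 2: 11 + 3 = 14
  cabin 3: 10 + 4 = 14
  cabin 4: 10 + 4 = 14
  cabin 5: 9 = 9
  cabin 6: 9 = 9
  cabin 7: 9 = 9
  cabin 8: 8 + 6 = 14
  cabin 9: 6 = 6
No arrangement into 8 cabins stays within capacity, so 9 is optimal.

9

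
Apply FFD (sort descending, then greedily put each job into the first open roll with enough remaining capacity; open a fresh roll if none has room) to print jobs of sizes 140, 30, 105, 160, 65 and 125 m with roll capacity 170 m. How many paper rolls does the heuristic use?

4

Sorted descending: 160, 140, 125, 105, 65, 30.
  160 → roll 1 (new)  [load 160/170]
  140 → roll 2 (new)  [load 140/170]
  125 → roll 3 (new)  [load 125/170]
  105 → roll 4 (new)  [load 105/170]
  65 → roll 4  [load 170/170]
  30 → roll 2  [load 170/170]
4 paper rolls opened.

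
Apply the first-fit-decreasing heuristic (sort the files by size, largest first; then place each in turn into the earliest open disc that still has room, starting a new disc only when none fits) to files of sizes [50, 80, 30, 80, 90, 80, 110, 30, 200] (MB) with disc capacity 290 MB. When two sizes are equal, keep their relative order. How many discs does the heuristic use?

3

Sorted descending: 200, 110, 90, 80, 80, 80, 50, 30, 30.
  200 → disc 1 (new)  [load 200/290]
  110 → disc 2 (new)  [load 110/290]
  90 → disc 1  [load 290/290]
  80 → disc 2  [load 190/290]
  80 → disc 2  [load 270/290]
  80 → disc 3 (new)  [load 80/290]
  50 → disc 3  [load 130/290]
  30 → disc 3  [load 160/290]
  30 → disc 3  [load 190/290]
3 discs opened.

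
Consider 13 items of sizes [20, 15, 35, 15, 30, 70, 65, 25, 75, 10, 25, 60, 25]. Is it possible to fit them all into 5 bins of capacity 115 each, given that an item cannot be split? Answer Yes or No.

A valid assignment using 5 bins:
  bin 1: 75 + 35 = 110
  bin 2: 70 + 30 + 15 = 115
  bin 3: 65 + 25 + 25 = 115
  bin 4: 60 + 25 + 20 + 10 = 115
  bin 5: 15 = 15
Every load is within 115, so 5 bins suffice.

Yes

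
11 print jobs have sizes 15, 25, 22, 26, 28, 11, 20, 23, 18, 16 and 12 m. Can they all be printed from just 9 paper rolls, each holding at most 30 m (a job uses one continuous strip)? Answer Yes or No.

Yes

A valid assignment using 9 paper rolls:
  roll 1: 28 = 28
  roll 2: 26 = 26
  roll 3: 25 = 25
  roll 4: 23 = 23
  roll 5: 22 = 22
  roll 6: 20 = 20
  roll 7: 18 + 12 = 30
  roll 8: 16 + 11 = 27
  roll 9: 15 = 15
Every load is within 30 m, so 9 paper rolls suffice.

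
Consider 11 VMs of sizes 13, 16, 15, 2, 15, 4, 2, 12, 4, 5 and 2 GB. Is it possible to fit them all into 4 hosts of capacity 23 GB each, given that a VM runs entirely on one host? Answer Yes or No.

Total = 90 GB; ⌈90/23⌉ = 4.
5 VMs each exceed half the capacity and cannot share a host, forcing at least 5 hosts.
At least 5 hosts are required, but only 4 are allowed.

No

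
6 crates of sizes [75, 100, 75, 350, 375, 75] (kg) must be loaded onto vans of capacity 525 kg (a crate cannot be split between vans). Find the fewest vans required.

Total = 375 + 350 + 100 + 75 + 75 + 75 = 1050 kg.
Lower bound: ⌈1050/525⌉ = 2 vans.
A packing using 2 vans:
  van 1: 375 + 75 + 75 = 525
  van 2: 350 + 100 + 75 = 525
This matches the lower bound, so 2 is optimal.

2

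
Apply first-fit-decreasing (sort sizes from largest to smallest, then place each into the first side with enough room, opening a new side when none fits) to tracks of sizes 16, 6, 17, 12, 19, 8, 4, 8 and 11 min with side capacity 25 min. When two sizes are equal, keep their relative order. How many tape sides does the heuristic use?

Sorted descending: 19, 17, 16, 12, 11, 8, 8, 6, 4.
  19 → side 1 (new)  [load 19/25]
  17 → side 2 (new)  [load 17/25]
  16 → side 3 (new)  [load 16/25]
  12 → side 4 (new)  [load 12/25]
  11 → side 4  [load 23/25]
  8 → side 2  [load 25/25]
  8 → side 3  [load 24/25]
  6 → side 1  [load 25/25]
  4 → side 5 (new)  [load 4/25]
5 tape sides opened.

5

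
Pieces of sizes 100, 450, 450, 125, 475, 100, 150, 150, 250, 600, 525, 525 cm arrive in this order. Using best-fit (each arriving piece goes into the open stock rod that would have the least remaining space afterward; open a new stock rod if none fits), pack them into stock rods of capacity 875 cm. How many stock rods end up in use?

6

  100 → stock rod 1 (new)  [load 100/875]
  450 → stock rod 1  [load 550/875]
  450 → stock rod 2 (new)  [load 450/875]
  125 → stock rod 1  [load 675/875]
  475 → stock rod 3 (new)  [load 475/875]
  100 → stock rod 1  [load 775/875]
  150 → stock rod 3  [load 625/875]
  150 → stock rod 3  [load 775/875]
  250 → stock rod 2  [load 700/875]
  600 → stock rod 4 (new)  [load 600/875]
  525 → stock rod 5 (new)  [load 525/875]
  525 → stock rod 6 (new)  [load 525/875]
6 stock rods opened.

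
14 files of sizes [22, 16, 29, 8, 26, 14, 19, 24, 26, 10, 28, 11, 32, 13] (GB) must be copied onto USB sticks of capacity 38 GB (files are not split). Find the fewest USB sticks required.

8

Total = 32 + 29 + 28 + 26 + 26 + 24 + 22 + 19 + 16 + 14 + 13 + 11 + 10 + 8 = 278 GB.
Lower bound: ⌈278/38⌉ = 8 USB sticks.
A packing using 8 USB sticks:
  USB stick 1: 32 = 32
  USB stick 2: 29 + 8 = 37
  USB stick 3: 28 + 10 = 38
  USB stick 4: 26 + 11 = 37
  USB stick 5: 26 = 26
  USB stick 6: 24 + 14 = 38
  USB stick 7: 22 + 16 = 38
  USB stick 8: 19 + 13 = 32
This matches the lower bound, so 8 is optimal.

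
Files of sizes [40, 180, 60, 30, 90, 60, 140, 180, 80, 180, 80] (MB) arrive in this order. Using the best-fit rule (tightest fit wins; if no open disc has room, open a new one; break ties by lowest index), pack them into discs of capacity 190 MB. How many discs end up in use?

7

  40 → disc 1 (new)  [load 40/190]
  180 → disc 2 (new)  [load 180/190]
  60 → disc 1  [load 100/190]
  30 → disc 1  [load 130/190]
  90 → disc 3 (new)  [load 90/190]
  60 → disc 1  [load 190/190]
  140 → disc 4 (new)  [load 140/190]
  180 → disc 5 (new)  [load 180/190]
  80 → disc 3  [load 170/190]
  180 → disc 6 (new)  [load 180/190]
  80 → disc 7 (new)  [load 80/190]
7 discs opened.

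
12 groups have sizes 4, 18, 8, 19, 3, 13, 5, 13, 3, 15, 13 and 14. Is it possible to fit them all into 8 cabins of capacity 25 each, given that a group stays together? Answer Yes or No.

A valid assignment using 7 cabins:
  cabin 1: 19 + 5 = 24
  cabin 2: 18 + 4 + 3 = 25
  cabin 3: 15 + 8 = 23
  cabin 4: 14 + 3 = 17
  cabin 5: 13 = 13
  cabin 6: 13 = 13
  cabin 7: 13 = 13
That uses only 7 ≤ 8, so 8 cabins are enough.

Yes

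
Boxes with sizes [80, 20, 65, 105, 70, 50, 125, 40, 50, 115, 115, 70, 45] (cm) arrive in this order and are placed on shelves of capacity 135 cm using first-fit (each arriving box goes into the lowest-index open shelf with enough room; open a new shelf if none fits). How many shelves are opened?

  80 → shelf 1 (new)  [load 80/135]
  20 → shelf 1  [load 100/135]
  65 → shelf 2 (new)  [load 65/135]
  105 → shelf 3 (new)  [load 105/135]
  70 → shelf 2  [load 135/135]
  50 → shelf 4 (new)  [load 50/135]
  125 → shelf 5 (new)  [load 125/135]
  40 → shelf 4  [load 90/135]
  50 → shelf 6 (new)  [load 50/135]
  115 → shelf 7 (new)  [load 115/135]
  115 → shelf 8 (new)  [load 115/135]
  70 → shelf 6  [load 120/135]
  45 → shelf 4  [load 135/135]
8 shelves opened.

8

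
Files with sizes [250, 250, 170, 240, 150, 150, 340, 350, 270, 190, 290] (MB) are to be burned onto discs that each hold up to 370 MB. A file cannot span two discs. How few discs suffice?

Total = 350 + 340 + 290 + 270 + 250 + 250 + 240 + 190 + 170 + 150 + 150 = 2650 MB.
Lower bound: ⌈2650/370⌉ = 8 discs.
A packing using 9 discs:
  disc 1: 350 = 350
  disc 2: 340 = 340
  disc 3: 290 = 290
  disc 4: 270 = 270
  disc 5: 250 = 250
  disc 6: 250 = 250
  disc 7: 240 = 240
  disc 8: 190 + 170 = 360
  disc 9: 150 + 150 = 300
No arrangement into 8 discs stays within capacity, so 9 is optimal.

9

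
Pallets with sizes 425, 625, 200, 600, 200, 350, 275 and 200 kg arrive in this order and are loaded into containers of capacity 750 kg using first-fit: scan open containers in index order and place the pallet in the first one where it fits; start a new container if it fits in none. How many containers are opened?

  425 → container 1 (new)  [load 425/750]
  625 → container 2 (new)  [load 625/750]
  200 → container 1  [load 625/750]
  600 → container 3 (new)  [load 600/750]
  200 → container 4 (new)  [load 200/750]
  350 → container 4  [load 550/750]
  275 → container 5 (new)  [load 275/750]
  200 → container 4  [load 750/750]
5 containers opened.

5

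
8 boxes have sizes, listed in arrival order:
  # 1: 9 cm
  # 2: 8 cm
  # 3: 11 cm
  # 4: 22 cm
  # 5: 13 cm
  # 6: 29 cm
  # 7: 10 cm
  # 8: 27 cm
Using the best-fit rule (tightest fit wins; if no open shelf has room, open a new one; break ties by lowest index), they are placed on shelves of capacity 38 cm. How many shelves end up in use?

  9 → shelf 1 (new)  [load 9/38]
  8 → shelf 1  [load 17/38]
  11 → shelf 1  [load 28/38]
  22 → shelf 2 (new)  [load 22/38]
  13 → shelf 2  [load 35/38]
  29 → shelf 3 (new)  [load 29/38]
  10 → shelf 1  [load 38/38]
  27 → shelf 4 (new)  [load 27/38]
4 shelves opened.

4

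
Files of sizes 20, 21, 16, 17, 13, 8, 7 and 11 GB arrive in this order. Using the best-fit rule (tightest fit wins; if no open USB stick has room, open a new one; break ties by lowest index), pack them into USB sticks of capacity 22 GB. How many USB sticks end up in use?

6

  20 → USB stick 1 (new)  [load 20/22]
  21 → USB stick 2 (new)  [load 21/22]
  16 → USB stick 3 (new)  [load 16/22]
  17 → USB stick 4 (new)  [load 17/22]
  13 → USB stick 5 (new)  [load 13/22]
  8 → USB stick 5  [load 21/22]
  7 → USB stick 6 (new)  [load 7/22]
  11 → USB stick 6  [load 18/22]
6 USB sticks opened.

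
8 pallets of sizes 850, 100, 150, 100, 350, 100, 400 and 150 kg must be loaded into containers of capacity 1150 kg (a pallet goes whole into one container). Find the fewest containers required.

Total = 850 + 400 + 350 + 150 + 150 + 100 + 100 + 100 = 2200 kg.
Lower bound: ⌈2200/1150⌉ = 2 containers.
A packing using 2 containers:
  container 1: 850 + 150 + 150 = 1150
  container 2: 400 + 350 + 100 + 100 + 100 = 1050
This matches the lower bound, so 2 is optimal.

2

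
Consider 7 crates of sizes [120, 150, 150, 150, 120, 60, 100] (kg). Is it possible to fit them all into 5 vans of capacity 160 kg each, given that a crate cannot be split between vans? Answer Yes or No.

Total = 850 kg; ⌈850/160⌉ = 6.
At least 6 vans are required, but only 5 are allowed.

No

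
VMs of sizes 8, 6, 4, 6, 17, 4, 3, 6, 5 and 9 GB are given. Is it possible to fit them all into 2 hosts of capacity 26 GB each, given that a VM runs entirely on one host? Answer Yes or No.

No

Total = 68 GB; ⌈68/26⌉ = 3.
At least 3 hosts are required, but only 2 are allowed.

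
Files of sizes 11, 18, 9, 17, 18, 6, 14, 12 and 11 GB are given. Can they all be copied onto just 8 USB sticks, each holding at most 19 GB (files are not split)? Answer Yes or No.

Yes

A valid assignment using 8 USB sticks:
  USB stick 1: 18 = 18
  USB stick 2: 18 = 18
  USB stick 3: 17 = 17
  USB stick 4: 14 = 14
  USB stick 5: 12 + 6 = 18
  USB stick 6: 11 = 11
  USB stick 7: 11 = 11
  USB stick 8: 9 = 9
Every load is within 19 GB, so 8 USB sticks suffice.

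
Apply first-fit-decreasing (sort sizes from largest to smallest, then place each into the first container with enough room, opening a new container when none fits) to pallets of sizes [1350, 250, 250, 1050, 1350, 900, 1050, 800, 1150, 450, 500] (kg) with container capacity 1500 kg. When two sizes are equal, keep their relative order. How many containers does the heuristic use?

Sorted descending: 1350, 1350, 1150, 1050, 1050, 900, 800, 500, 450, 250, 250.
  1350 → container 1 (new)  [load 1350/1500]
  1350 → container 2 (new)  [load 1350/1500]
  1150 → container 3 (new)  [load 1150/1500]
  1050 → container 4 (new)  [load 1050/1500]
  1050 → container 5 (new)  [load 1050/1500]
  900 → container 6 (new)  [load 900/1500]
  800 → container 7 (new)  [load 800/1500]
  500 → container 6  [load 1400/1500]
  450 → container 4  [load 1500/1500]
  250 → container 3  [load 1400/1500]
  250 → container 5  [load 1300/1500]
7 containers opened.

7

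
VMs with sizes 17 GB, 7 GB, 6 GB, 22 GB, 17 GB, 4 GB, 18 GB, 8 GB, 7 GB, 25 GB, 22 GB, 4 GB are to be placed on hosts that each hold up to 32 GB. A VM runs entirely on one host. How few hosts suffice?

Total = 25 + 22 + 22 + 18 + 17 + 17 + 8 + 7 + 7 + 6 + 4 + 4 = 157 GB.
Lower bound: ⌈157/32⌉ = 5 hosts.
Also, 6 VMs each exceed 16 GB, and no two of those can share a host, so at least 6 hosts are needed.
A packing using 6 hosts:
  host 1: 25 + 7 = 32
  host 2: 22 + 8 = 30
  host 3: 22 + 7 = 29
  host 4: 18 + 6 + 4 + 4 = 32
  host 5: 17 = 17
  host 6: 17 = 17
This matches the lower bound, so 6 is optimal.

6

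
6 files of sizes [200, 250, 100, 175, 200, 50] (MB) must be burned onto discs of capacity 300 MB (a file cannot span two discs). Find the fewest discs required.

Total = 250 + 200 + 200 + 175 + 100 + 50 = 975 MB.
Lower bound: ⌈975/300⌉ = 4 discs.
A packing using 4 discs:
  disc 1: 250 + 50 = 300
  disc 2: 200 + 100 = 300
  disc 3: 200 = 200
  disc 4: 175 = 175
This matches the lower bound, so 4 is optimal.

4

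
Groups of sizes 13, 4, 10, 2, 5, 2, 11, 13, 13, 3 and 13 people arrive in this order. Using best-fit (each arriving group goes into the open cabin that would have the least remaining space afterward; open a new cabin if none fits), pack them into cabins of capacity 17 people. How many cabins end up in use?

6

  13 → cabin 1 (new)  [load 13/17]
  4 → cabin 1  [load 17/17]
  10 → cabin 2 (new)  [load 10/17]
  2 → cabin 2  [load 12/17]
  5 → cabin 2  [load 17/17]
  2 → cabin 3 (new)  [load 2/17]
  11 → cabin 3  [load 13/17]
  13 → cabin 4 (new)  [load 13/17]
  13 → cabin 5 (new)  [load 13/17]
  3 → cabin 3  [load 16/17]
  13 → cabin 6 (new)  [load 13/17]
6 cabins opened.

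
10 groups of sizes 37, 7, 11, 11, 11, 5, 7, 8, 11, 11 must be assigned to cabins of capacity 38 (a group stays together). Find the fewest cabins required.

Total = 37 + 11 + 11 + 11 + 11 + 11 + 8 + 7 + 7 + 5 = 119.
Lower bound: ⌈119/38⌉ = 4 cabins.
A packing using 4 cabins:
  cabin 1: 37 = 37
  cabin 2: 11 + 11 + 11 + 5 = 38
  cabin 3: 11 + 11 + 8 + 7 = 37
  cabin 4: 7 = 7
This matches the lower bound, so 4 is optimal.

4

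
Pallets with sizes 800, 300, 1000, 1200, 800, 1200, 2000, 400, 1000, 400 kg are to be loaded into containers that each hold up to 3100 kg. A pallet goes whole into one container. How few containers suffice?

3

Total = 2000 + 1200 + 1200 + 1000 + 1000 + 800 + 800 + 400 + 400 + 300 = 9100 kg.
Lower bound: ⌈9100/3100⌉ = 3 containers.
A packing using 3 containers:
  container 1: 2000 + 1000 = 3000
  container 2: 1200 + 1200 + 400 + 300 = 3100
  container 3: 1000 + 800 + 800 + 400 = 3000
This matches the lower bound, so 3 is optimal.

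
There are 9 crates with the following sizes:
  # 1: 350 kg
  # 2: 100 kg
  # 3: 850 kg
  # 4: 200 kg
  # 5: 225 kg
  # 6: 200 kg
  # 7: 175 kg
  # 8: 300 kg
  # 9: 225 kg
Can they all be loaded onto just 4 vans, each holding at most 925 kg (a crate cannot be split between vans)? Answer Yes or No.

A valid assignment using 3 vans:
  van 1: 850 = 850
  van 2: 350 + 300 + 225 = 875
  van 3: 225 + 200 + 200 + 175 + 100 = 900
That uses only 3 ≤ 4, so 4 vans are enough.

Yes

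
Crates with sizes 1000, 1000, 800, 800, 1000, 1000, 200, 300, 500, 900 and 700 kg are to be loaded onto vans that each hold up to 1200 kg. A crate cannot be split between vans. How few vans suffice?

Total = 1000 + 1000 + 1000 + 1000 + 900 + 800 + 800 + 700 + 500 + 300 + 200 = 8200 kg.
Lower bound: ⌈8200/1200⌉ = 7 vans.
Also, 8 crates each exceed 600 kg, and no two of those can share a van, so at least 8 vans are needed.
A packing using 8 vans:
  van 1: 1000 + 200 = 1200
  van 2: 1000 = 1000
  van 3: 1000 = 1000
  van 4: 1000 = 1000
  van 5: 900 + 300 = 1200
  van 6: 800 = 800
  van 7: 800 = 800
  van 8: 700 + 500 = 1200
This matches the lower bound, so 8 is optimal.

8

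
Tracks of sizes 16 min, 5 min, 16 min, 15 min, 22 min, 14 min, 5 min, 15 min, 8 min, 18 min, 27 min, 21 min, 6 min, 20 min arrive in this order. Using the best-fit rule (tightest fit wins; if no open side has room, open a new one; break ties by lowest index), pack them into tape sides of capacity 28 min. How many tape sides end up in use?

  16 → side 1 (new)  [load 16/28]
  5 → side 1  [load 21/28]
  16 → side 2 (new)  [load 16/28]
  15 → side 3 (new)  [load 15/28]
  22 → side 4 (new)  [load 22/28]
  14 → side 5 (new)  [load 14/28]
  5 → side 4  [load 27/28]
  15 → side 6 (new)  [load 15/28]
  8 → side 2  [load 24/28]
  18 → side 7 (new)  [load 18/28]
  27 → side 8 (new)  [load 27/28]
  21 → side 9 (new)  [load 21/28]
  6 → side 1  [load 27/28]
  20 → side 10 (new)  [load 20/28]
10 tape sides opened.

10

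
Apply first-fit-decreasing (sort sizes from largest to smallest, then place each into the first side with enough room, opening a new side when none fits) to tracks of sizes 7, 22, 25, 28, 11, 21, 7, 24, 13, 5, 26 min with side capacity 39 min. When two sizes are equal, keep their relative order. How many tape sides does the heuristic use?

6

Sorted descending: 28, 26, 25, 24, 22, 21, 13, 11, 7, 7, 5.
  28 → side 1 (new)  [load 28/39]
  26 → side 2 (new)  [load 26/39]
  25 → side 3 (new)  [load 25/39]
  24 → side 4 (new)  [load 24/39]
  22 → side 5 (new)  [load 22/39]
  21 → side 6 (new)  [load 21/39]
  13 → side 2  [load 39/39]
  11 → side 1  [load 39/39]
  7 → side 3  [load 32/39]
  7 → side 3  [load 39/39]
  5 → side 4  [load 29/39]
6 tape sides opened.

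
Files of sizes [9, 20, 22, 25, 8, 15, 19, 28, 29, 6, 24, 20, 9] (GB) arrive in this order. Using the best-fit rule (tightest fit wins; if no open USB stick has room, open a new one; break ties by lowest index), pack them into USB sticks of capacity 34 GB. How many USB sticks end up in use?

  9 → USB stick 1 (new)  [load 9/34]
  20 → USB stick 1  [load 29/34]
  22 → USB stick 2 (new)  [load 22/34]
  25 → USB stick 3 (new)  [load 25/34]
  8 → USB stick 3  [load 33/34]
  15 → USB stick 4 (new)  [load 15/34]
  19 → USB stick 4  [load 34/34]
  28 → USB stick 5 (new)  [load 28/34]
  29 → USB stick 6 (new)  [load 29/34]
  6 → USB stick 5  [load 34/34]
  24 → USB stick 7 (new)  [load 24/34]
  20 → USB stick 8 (new)  [load 20/34]
  9 → USB stick 7  [load 33/34]
8 USB sticks opened.

8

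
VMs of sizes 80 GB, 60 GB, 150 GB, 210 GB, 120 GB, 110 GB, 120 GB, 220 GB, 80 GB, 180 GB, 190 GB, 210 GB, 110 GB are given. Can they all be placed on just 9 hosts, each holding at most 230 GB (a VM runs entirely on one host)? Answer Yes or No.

Yes

A valid assignment using 9 hosts:
  host 1: 220 = 220
  host 2: 210 = 210
  host 3: 210 = 210
  host 4: 190 = 190
  host 5: 180 = 180
  host 6: 150 + 80 = 230
  host 7: 120 + 110 = 230
  host 8: 120 + 110 = 230
  host 9: 80 + 60 = 140
Every load is within 230 GB, so 9 hosts suffice.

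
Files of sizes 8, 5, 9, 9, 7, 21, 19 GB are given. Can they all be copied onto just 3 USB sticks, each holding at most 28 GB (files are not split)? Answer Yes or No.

A valid assignment using 3 USB sticks:
  USB stick 1: 21 + 7 = 28
  USB stick 2: 19 + 9 = 28
  USB stick 3: 9 + 8 + 5 = 22
Every load is within 28 GB, so 3 USB sticks suffice.

Yes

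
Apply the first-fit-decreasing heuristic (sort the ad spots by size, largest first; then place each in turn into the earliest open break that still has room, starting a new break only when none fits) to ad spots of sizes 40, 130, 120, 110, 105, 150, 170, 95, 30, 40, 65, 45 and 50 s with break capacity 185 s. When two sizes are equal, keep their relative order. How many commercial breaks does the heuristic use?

Sorted descending: 170, 150, 130, 120, 110, 105, 95, 65, 50, 45, 40, 40, 30.
  170 → break 1 (new)  [load 170/185]
  150 → break 2 (new)  [load 150/185]
  130 → break 3 (new)  [load 130/185]
  120 → break 4 (new)  [load 120/185]
  110 → break 5 (new)  [load 110/185]
  105 → break 6 (new)  [load 105/185]
  95 → break 7 (new)  [load 95/185]
  65 → break 4  [load 185/185]
  50 → break 3  [load 180/185]
  45 → break 5  [load 155/185]
  40 → break 6  [load 145/185]
  40 → break 6  [load 185/185]
  30 → break 2  [load 180/185]
7 commercial breaks opened.

7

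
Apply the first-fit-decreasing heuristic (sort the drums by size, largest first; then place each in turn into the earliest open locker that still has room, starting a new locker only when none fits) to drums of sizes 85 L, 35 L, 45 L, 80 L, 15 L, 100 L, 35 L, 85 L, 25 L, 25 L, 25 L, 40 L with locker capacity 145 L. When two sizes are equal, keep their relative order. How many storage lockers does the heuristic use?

Sorted descending: 100, 85, 85, 80, 45, 40, 35, 35, 25, 25, 25, 15.
  100 → locker 1 (new)  [load 100/145]
  85 → locker 2 (new)  [load 85/145]
  85 → locker 3 (new)  [load 85/145]
  80 → locker 4 (new)  [load 80/145]
  45 → locker 1  [load 145/145]
  40 → locker 2  [load 125/145]
  35 → locker 3  [load 120/145]
  35 → locker 4  [load 115/145]
  25 → locker 3  [load 145/145]
  25 → locker 4  [load 140/145]
  25 → locker 5 (new)  [load 25/145]
  15 → locker 2  [load 140/145]
5 storage lockers opened.

5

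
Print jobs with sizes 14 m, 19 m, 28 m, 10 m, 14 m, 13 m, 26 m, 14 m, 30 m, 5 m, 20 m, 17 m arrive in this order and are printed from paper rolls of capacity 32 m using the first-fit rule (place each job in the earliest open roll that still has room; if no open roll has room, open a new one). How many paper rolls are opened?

  14 → roll 1 (new)  [load 14/32]
  19 → roll 2 (new)  [load 19/32]
  28 → roll 3 (new)  [load 28/32]
  10 → roll 1  [load 24/32]
  14 → roll 4 (new)  [load 14/32]
  13 → roll 2  [load 32/32]
  26 → roll 5 (new)  [load 26/32]
  14 → roll 4  [load 28/32]
  30 → roll 6 (new)  [load 30/32]
  5 → roll 1  [load 29/32]
  20 → roll 7 (new)  [load 20/32]
  17 → roll 8 (new)  [load 17/32]
8 paper rolls opened.

8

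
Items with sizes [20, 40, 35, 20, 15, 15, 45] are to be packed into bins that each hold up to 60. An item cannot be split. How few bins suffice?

Total = 45 + 40 + 35 + 20 + 20 + 15 + 15 = 190.
Lower bound: ⌈190/60⌉ = 4 bins.
A packing using 4 bins:
  bin 1: 45 + 15 = 60
  bin 2: 40 + 20 = 60
  bin 3: 35 + 20 = 55
  bin 4: 15 = 15
This matches the lower bound, so 4 is optimal.

4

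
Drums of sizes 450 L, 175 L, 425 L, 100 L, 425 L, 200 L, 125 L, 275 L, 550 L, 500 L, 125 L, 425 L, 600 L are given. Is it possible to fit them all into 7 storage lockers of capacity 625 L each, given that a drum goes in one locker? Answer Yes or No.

Total = 4375 L; ⌈4375/625⌉ = 7.
The bound of 7 does not rule out 7, but exhaustive search shows no assignment into 7 storage lockers of capacity 625 L exists — the minimum is 8.

No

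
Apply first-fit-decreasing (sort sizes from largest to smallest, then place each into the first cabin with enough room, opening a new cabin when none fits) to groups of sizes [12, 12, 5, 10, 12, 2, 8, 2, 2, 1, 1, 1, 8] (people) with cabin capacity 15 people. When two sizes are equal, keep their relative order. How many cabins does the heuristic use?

6

Sorted descending: 12, 12, 12, 10, 8, 8, 5, 2, 2, 2, 1, 1, 1.
  12 → cabin 1 (new)  [load 12/15]
  12 → cabin 2 (new)  [load 12/15]
  12 → cabin 3 (new)  [load 12/15]
  10 → cabin 4 (new)  [load 10/15]
  8 → cabin 5 (new)  [load 8/15]
  8 → cabin 6 (new)  [load 8/15]
  5 → cabin 4  [load 15/15]
  2 → cabin 1  [load 14/15]
  2 → cabin 2  [load 14/15]
  2 → cabin 3  [load 14/15]
  1 → cabin 1  [load 15/15]
  1 → cabin 2  [load 15/15]
  1 → cabin 3  [load 15/15]
6 cabins opened.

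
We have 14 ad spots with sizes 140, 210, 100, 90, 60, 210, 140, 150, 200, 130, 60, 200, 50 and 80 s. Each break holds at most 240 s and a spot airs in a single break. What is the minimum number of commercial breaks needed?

9

Total = 210 + 210 + 200 + 200 + 150 + 140 + 140 + 130 + 100 + 90 + 80 + 60 + 60 + 50 = 1820 s.
Lower bound: ⌈1820/240⌉ = 8 commercial breaks.
A packing using 9 commercial breaks:
  break 1: 210 = 210
  break 2: 210 = 210
  break 3: 200 = 200
  break 4: 200 = 200
  break 5: 150 + 90 = 240
  break 6: 140 + 100 = 240
  break 7: 140 + 80 = 220
  break 8: 130 + 60 + 50 = 240
  break 9: 60 = 60
No arrangement into 8 commercial breaks stays within capacity, so 9 is optimal.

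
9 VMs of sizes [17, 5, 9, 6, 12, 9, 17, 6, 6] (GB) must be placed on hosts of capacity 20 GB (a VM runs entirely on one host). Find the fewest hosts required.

Total = 17 + 17 + 12 + 9 + 9 + 6 + 6 + 6 + 5 = 87 GB.
Lower bound: ⌈87/20⌉ = 5 hosts.
A packing using 5 hosts:
  host 1: 17 = 17
  host 2: 17 = 17
  host 3: 12 + 6 = 18
  host 4: 9 + 9 = 18
  host 5: 6 + 6 + 5 = 17
This matches the lower bound, so 5 is optimal.

5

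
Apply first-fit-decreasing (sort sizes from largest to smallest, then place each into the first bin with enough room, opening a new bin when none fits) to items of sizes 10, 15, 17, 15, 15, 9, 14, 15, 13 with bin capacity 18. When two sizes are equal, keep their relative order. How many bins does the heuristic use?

Sorted descending: 17, 15, 15, 15, 15, 14, 13, 10, 9.
  17 → bin 1 (new)  [load 17/18]
  15 → bin 2 (new)  [load 15/18]
  15 → bin 3 (new)  [load 15/18]
  15 → bin 4 (new)  [load 15/18]
  15 → bin 5 (new)  [load 15/18]
  14 → bin 6 (new)  [load 14/18]
  13 → bin 7 (new)  [load 13/18]
  10 → bin 8 (new)  [load 10/18]
  9 → bin 9 (new)  [load 9/18]
9 bins opened.

9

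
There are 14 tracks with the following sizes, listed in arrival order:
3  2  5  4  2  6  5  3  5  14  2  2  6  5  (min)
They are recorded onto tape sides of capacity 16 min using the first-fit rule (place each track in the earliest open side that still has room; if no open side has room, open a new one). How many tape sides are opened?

5

  3 → side 1 (new)  [load 3/16]
  2 → side 1  [load 5/16]
  5 → side 1  [load 10/16]
  4 → side 1  [load 14/16]
  2 → side 1  [load 16/16]
  6 → side 2 (new)  [load 6/16]
  5 → side 2  [load 11/16]
  3 → side 2  [load 14/16]
  5 → side 3 (new)  [load 5/16]
  14 → side 4 (new)  [load 14/16]
  2 → side 2  [load 16/16]
  2 → side 3  [load 7/16]
  6 → side 3  [load 13/16]
  5 → side 5 (new)  [load 5/16]
5 tape sides opened.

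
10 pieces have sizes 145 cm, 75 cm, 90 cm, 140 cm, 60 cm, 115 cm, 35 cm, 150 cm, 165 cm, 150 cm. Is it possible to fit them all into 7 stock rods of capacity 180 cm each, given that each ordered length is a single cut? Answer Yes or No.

Yes

A valid assignment using 7 stock rods:
  stock rod 1: 165 = 165
  stock rod 2: 150 = 150
  stock rod 3: 150 = 150
  stock rod 4: 145 + 35 = 180
  stock rod 5: 140 = 140
  stock rod 6: 115 + 60 = 175
  stock rod 7: 90 + 75 = 165
Every load is within 180 cm, so 7 stock rods suffice.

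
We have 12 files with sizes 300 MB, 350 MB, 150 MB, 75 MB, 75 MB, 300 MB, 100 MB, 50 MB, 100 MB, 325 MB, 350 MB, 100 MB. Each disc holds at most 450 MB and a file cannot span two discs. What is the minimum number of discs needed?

6

Total = 350 + 350 + 325 + 300 + 300 + 150 + 100 + 100 + 100 + 75 + 75 + 50 = 2275 MB.
Lower bound: ⌈2275/450⌉ = 6 discs.
A packing using 6 discs:
  disc 1: 350 + 100 = 450
  disc 2: 350 + 100 = 450
  disc 3: 325 + 100 = 425
  disc 4: 300 + 150 = 450
  disc 5: 300 + 75 + 75 = 450
  disc 6: 50 = 50
This matches the lower bound, so 6 is optimal.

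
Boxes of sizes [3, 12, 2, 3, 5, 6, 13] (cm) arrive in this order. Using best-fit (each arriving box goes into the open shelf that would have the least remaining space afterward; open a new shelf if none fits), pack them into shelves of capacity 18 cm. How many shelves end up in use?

3

  3 → shelf 1 (new)  [load 3/18]
  12 → shelf 1  [load 15/18]
  2 → shelf 1  [load 17/18]
  3 → shelf 2 (new)  [load 3/18]
  5 → shelf 2  [load 8/18]
  6 → shelf 2  [load 14/18]
  13 → shelf 3 (new)  [load 13/18]
3 shelves opened.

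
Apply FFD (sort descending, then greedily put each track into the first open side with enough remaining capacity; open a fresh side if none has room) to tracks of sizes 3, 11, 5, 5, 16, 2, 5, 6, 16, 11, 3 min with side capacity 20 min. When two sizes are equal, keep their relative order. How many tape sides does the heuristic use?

Sorted descending: 16, 16, 11, 11, 6, 5, 5, 5, 3, 3, 2.
  16 → side 1 (new)  [load 16/20]
  16 → side 2 (new)  [load 16/20]
  11 → side 3 (new)  [load 11/20]
  11 → side 4 (new)  [load 11/20]
  6 → side 3  [load 17/20]
  5 → side 4  [load 16/20]
  5 → side 5 (new)  [load 5/20]
  5 → side 5  [load 10/20]
  3 → side 1  [load 19/20]
  3 → side 2  [load 19/20]
  2 → side 3  [load 19/20]
5 tape sides opened.

5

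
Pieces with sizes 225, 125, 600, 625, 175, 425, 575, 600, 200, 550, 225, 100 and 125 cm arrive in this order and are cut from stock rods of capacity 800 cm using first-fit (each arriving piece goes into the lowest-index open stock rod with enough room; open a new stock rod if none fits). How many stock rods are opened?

  225 → stock rod 1 (new)  [load 225/800]
  125 → stock rod 1  [load 350/800]
  600 → stock rod 2 (new)  [load 600/800]
  625 → stock rod 3 (new)  [load 625/800]
  175 → stock rod 1  [load 525/800]
  425 → stock rod 4 (new)  [load 425/800]
  575 → stock rod 5 (new)  [load 575/800]
  600 → stock rod 6 (new)  [load 600/800]
  200 → stock rod 1  [load 725/800]
  550 → stock rod 7 (new)  [load 550/800]
  225 → stock rod 4  [load 650/800]
  100 → stock rod 2  [load 700/800]
  125 → stock rod 3  [load 750/800]
7 stock rods opened.

7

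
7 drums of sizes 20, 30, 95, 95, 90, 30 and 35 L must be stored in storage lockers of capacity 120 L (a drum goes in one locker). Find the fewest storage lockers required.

4

Total = 95 + 95 + 90 + 35 + 30 + 30 + 20 = 395 L.
Lower bound: ⌈395/120⌉ = 4 storage lockers.
A packing using 4 storage lockers:
  locker 1: 95 + 20 = 115
  locker 2: 95 = 95
  locker 3: 90 + 30 = 120
  locker 4: 35 + 30 = 65
This matches the lower bound, so 4 is optimal.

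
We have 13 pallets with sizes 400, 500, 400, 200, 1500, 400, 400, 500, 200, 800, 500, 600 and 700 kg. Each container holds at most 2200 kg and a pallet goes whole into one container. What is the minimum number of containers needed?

4

Total = 1500 + 800 + 700 + 600 + 500 + 500 + 500 + 400 + 400 + 400 + 400 + 200 + 200 = 7100 kg.
Lower bound: ⌈7100/2200⌉ = 4 containers.
A packing using 4 containers:
  container 1: 1500 + 700 = 2200
  container 2: 800 + 600 + 500 + 200 = 2100
  container 3: 500 + 500 + 400 + 400 + 400 = 2200
  container 4: 400 + 200 = 600
This matches the lower bound, so 4 is optimal.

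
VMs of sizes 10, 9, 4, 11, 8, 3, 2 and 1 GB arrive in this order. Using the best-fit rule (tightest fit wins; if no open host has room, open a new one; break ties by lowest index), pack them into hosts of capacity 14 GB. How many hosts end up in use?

4

  10 → host 1 (new)  [load 10/14]
  9 → host 2 (new)  [load 9/14]
  4 → host 1  [load 14/14]
  11 → host 3 (new)  [load 11/14]
  8 → host 4 (new)  [load 8/14]
  3 → host 3  [load 14/14]
  2 → host 2  [load 11/14]
  1 → host 2  [load 12/14]
4 hosts opened.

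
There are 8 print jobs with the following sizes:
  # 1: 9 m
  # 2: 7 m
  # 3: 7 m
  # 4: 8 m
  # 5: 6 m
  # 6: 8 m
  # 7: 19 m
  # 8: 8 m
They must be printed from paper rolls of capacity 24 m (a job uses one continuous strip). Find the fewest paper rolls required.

4

Total = 19 + 9 + 8 + 8 + 8 + 7 + 7 + 6 = 72 m.
Lower bound: ⌈72/24⌉ = 3 paper rolls.
A packing using 4 paper rolls:
  roll 1: 19 = 19
  roll 2: 9 + 8 + 7 = 24
  roll 3: 8 + 8 + 7 = 23
  roll 4: 6 = 6
No arrangement into 3 paper rolls stays within capacity, so 4 is optimal.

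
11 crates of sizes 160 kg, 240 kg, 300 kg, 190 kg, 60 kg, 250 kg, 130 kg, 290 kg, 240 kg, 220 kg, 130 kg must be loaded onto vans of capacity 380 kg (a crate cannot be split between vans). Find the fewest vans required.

7

Total = 300 + 290 + 250 + 240 + 240 + 220 + 190 + 160 + 130 + 130 + 60 = 2210 kg.
Lower bound: ⌈2210/380⌉ = 6 vans.
A packing using 7 vans:
  van 1: 300 + 60 = 360
  van 2: 290 = 290
  van 3: 250 + 130 = 380
  van 4: 240 + 130 = 370
  van 5: 240 = 240
  van 6: 220 + 160 = 380
  van 7: 190 = 190
No arrangement into 6 vans stays within capacity, so 7 is optimal.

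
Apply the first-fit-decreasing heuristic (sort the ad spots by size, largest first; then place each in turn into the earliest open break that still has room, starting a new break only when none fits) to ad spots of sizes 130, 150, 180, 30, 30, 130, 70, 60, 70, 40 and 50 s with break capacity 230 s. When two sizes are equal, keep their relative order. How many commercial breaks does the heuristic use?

5

Sorted descending: 180, 150, 130, 130, 70, 70, 60, 50, 40, 30, 30.
  180 → break 1 (new)  [load 180/230]
  150 → break 2 (new)  [load 150/230]
  130 → break 3 (new)  [load 130/230]
  130 → break 4 (new)  [load 130/230]
  70 → break 2  [load 220/230]
  70 → break 3  [load 200/230]
  60 → break 4  [load 190/230]
  50 → break 1  [load 230/230]
  40 → break 4  [load 230/230]
  30 → break 3  [load 230/230]
  30 → break 5 (new)  [load 30/230]
5 commercial breaks opened.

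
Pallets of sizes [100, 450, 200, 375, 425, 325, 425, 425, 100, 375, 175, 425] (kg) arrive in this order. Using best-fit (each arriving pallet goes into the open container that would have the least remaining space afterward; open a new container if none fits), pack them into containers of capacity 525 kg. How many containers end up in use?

9

  100 → container 1 (new)  [load 100/525]
  450 → container 2 (new)  [load 450/525]
  200 → container 1  [load 300/525]
  375 → container 3 (new)  [load 375/525]
  425 → container 4 (new)  [load 425/525]
  325 → container 5 (new)  [load 325/525]
  425 → container 6 (new)  [load 425/525]
  425 → container 7 (new)  [load 425/525]
  100 → container 4  [load 525/525]
  375 → container 8 (new)  [load 375/525]
  175 → container 5  [load 500/525]
  425 → container 9 (new)  [load 425/525]
9 containers opened.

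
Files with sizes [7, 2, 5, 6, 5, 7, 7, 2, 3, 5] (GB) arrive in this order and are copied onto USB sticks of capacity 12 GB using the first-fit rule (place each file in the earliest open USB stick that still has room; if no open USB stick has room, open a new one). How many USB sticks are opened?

  7 → USB stick 1 (new)  [load 7/12]
  2 → USB stick 1  [load 9/12]
  5 → USB stick 2 (new)  [load 5/12]
  6 → USB stick 2  [load 11/12]
  5 → USB stick 3 (new)  [load 5/12]
  7 → USB stick 3  [load 12/12]
  7 → USB stick 4 (new)  [load 7/12]
  2 → USB stick 1  [load 11/12]
  3 → USB stick 4  [load 10/12]
  5 → USB stick 5 (new)  [load 5/12]
5 USB sticks opened.

5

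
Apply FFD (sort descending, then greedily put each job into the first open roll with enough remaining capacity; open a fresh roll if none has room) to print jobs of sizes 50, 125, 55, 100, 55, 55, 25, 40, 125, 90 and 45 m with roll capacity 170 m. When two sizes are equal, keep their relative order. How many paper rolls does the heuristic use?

Sorted descending: 125, 125, 100, 90, 55, 55, 55, 50, 45, 40, 25.
  125 → roll 1 (new)  [load 125/170]
  125 → roll 2 (new)  [load 125/170]
  100 → roll 3 (new)  [load 100/170]
  90 → roll 4 (new)  [load 90/170]
  55 → roll 3  [load 155/170]
  55 → roll 4  [load 145/170]
  55 → roll 5 (new)  [load 55/170]
  50 → roll 5  [load 105/170]
  45 → roll 1  [load 170/170]
  40 → roll 2  [load 165/170]
  25 → roll 4  [load 170/170]
5 paper rolls opened.

5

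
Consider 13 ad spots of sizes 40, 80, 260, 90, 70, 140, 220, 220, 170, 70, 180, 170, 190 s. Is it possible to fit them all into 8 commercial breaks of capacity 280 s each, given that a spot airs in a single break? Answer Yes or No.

Yes

A valid assignment using 8 commercial breaks:
  break 1: 260 = 260
  break 2: 220 + 40 = 260
  break 3: 220 = 220
  break 4: 190 + 90 = 280
  break 5: 180 + 80 = 260
  break 6: 170 + 70 = 240
  break 7: 170 + 70 = 240
  break 8: 140 = 140
Every load is within 280 s, so 8 commercial breaks suffice.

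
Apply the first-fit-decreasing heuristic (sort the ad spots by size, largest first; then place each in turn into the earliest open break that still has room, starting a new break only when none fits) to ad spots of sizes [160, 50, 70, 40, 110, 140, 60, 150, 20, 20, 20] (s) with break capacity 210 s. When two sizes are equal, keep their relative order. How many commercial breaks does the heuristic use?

Sorted descending: 160, 150, 140, 110, 70, 60, 50, 40, 20, 20, 20.
  160 → break 1 (new)  [load 160/210]
  150 → break 2 (new)  [load 150/210]
  140 → break 3 (new)  [load 140/210]
  110 → break 4 (new)  [load 110/210]
  70 → break 3  [load 210/210]
  60 → break 2  [load 210/210]
  50 → break 1  [load 210/210]
  40 → break 4  [load 150/210]
  20 → break 4  [load 170/210]
  20 → break 4  [load 190/210]
  20 → break 4  [load 210/210]
4 commercial breaks opened.

4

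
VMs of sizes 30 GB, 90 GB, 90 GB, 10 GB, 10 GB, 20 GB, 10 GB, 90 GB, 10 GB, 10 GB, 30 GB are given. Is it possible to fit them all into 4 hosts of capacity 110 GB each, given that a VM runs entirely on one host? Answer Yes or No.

A valid assignment using 4 hosts:
  host 1: 90 + 20 = 110
  host 2: 90 + 10 + 10 = 110
  host 3: 90 + 10 + 10 = 110
  host 4: 30 + 30 + 10 = 70
Every load is within 110 GB, so 4 hosts suffice.

Yes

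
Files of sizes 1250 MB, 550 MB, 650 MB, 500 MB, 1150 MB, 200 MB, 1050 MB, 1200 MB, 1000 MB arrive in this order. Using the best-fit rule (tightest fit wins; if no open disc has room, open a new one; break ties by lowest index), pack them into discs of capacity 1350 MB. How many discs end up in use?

7

  1250 → disc 1 (new)  [load 1250/1350]
  550 → disc 2 (new)  [load 550/1350]
  650 → disc 2  [load 1200/1350]
  500 → disc 3 (new)  [load 500/1350]
  1150 → disc 4 (new)  [load 1150/1350]
  200 → disc 4  [load 1350/1350]
  1050 → disc 5 (new)  [load 1050/1350]
  1200 → disc 6 (new)  [load 1200/1350]
  1000 → disc 7 (new)  [load 1000/1350]
7 discs opened.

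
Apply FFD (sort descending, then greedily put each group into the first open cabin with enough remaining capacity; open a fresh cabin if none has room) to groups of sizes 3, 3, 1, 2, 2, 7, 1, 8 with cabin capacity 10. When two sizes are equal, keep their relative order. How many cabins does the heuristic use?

3

Sorted descending: 8, 7, 3, 3, 2, 2, 1, 1.
  8 → cabin 1 (new)  [load 8/10]
  7 → cabin 2 (new)  [load 7/10]
  3 → cabin 2  [load 10/10]
  3 → cabin 3 (new)  [load 3/10]
  2 → cabin 1  [load 10/10]
  2 → cabin 3  [load 5/10]
  1 → cabin 3  [load 6/10]
  1 → cabin 3  [load 7/10]
3 cabins opened.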